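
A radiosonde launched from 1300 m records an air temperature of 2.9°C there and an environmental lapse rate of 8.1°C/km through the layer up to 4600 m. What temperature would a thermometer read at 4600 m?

1300 → 4600 m (environmental, 8.1°C/km): ΔT = -8.1 × 3.3 = -26.73°C → T = -23.83°C

-23.83°C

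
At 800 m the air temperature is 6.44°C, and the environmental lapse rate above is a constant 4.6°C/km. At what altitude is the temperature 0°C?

Height above start = (6.44 − 0) / 4.6 = 1.4 km
Altitude = 800 m + 1400 m = 2200 m

2200 m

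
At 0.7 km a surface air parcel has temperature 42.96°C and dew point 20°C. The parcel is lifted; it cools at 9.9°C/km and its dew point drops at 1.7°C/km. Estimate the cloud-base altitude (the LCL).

T and T_d converge at 9.9 − 1.7 = 8.2°C per km
Height above start = (42.96 − 20) / 8.2 = 2.8 km
LCL altitude = 700 m + 2800 m = 3500 m

3.5 km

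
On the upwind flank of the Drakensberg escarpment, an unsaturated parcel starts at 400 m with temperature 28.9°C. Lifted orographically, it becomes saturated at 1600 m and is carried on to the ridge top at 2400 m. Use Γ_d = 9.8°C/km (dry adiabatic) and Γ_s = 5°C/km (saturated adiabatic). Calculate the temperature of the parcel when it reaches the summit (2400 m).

13.14°C

400 → 1600 m (dry, 9.8°C/km): ΔT = -9.8 × 1.2 = -11.76°C → T = 17.14°C
1600 → 2400 m (saturated, 5°C/km): ΔT = -5 × 0.8 = -4°C → T = 13.14°C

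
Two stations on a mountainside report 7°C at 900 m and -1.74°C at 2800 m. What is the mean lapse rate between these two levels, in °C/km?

4.6°C/km

Γ = −ΔT/Δz = (7 − (-1.74)) / (2800 − 900) m
  = 8.74°C / 1.9 km = 4.6°C/km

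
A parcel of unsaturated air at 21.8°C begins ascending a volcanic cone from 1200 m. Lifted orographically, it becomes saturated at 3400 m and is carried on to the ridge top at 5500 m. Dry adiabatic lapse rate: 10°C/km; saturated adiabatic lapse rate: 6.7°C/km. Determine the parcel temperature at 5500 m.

1200–3400 m, dry: Δz = 2.2 km ⇒ ΔT = -22°C; T = -0.2°C
3400–5500 m, saturated: Δz = 2.1 km ⇒ ΔT = -14.07°C; T = -14.27°C

-14.27°C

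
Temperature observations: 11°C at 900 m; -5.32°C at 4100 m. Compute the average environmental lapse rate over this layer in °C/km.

Γ = −ΔT/Δz = (11 − (-5.32)) / (4100 − 900) m
  = 16.32°C / 3.2 km = 5.1°C/km

5.1°C/km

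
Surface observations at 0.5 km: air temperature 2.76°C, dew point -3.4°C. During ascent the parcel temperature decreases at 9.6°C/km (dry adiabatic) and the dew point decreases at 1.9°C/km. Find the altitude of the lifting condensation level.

T and T_d converge at 9.6 − 1.9 = 7.7°C per km
Height above start = (2.76 − (-3.4)) / 7.7 = 0.8 km
LCL altitude = 500 m + 800 m = 1300 m

1.3 km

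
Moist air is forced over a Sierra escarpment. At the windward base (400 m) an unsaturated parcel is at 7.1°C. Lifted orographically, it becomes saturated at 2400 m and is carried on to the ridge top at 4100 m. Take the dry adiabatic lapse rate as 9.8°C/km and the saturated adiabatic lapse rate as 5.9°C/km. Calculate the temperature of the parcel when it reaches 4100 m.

-22.53°C

400 → 2400 m (dry, 9.8°C/km): ΔT = -9.8 × 2 = -19.6°C → T = -12.5°C
2400 → 4100 m (saturated, 5.9°C/km): ΔT = -5.9 × 1.7 = -10.03°C → T = -22.53°C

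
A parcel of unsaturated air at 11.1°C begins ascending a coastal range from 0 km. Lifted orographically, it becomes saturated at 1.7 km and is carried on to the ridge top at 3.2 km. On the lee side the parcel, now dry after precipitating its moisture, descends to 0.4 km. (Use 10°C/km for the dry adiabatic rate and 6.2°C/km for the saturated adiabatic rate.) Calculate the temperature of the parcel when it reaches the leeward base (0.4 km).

12.8°C

0–1700 m, dry: Δz = 1.7 km ⇒ ΔT = -17°C; T = -5.9°C
1700–3200 m, saturated: Δz = 1.5 km ⇒ ΔT = -9.3°C; T = -15.2°C
3200–400 m, dry descent: Δz = 2.8 km ⇒ ΔT = +28°C; T = 12.8°C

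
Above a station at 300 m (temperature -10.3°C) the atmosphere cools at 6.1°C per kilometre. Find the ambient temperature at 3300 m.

Environmental to 3300 m: -6.1 × 3 km = -18.3°C, so T = -28.6°C.

-28.6°C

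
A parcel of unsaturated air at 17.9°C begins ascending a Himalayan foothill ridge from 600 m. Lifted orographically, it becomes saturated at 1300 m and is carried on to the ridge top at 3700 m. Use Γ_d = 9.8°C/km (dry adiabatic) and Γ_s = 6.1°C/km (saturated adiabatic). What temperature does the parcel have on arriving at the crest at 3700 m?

From 600 m to 1300 m (dry): cools by 9.8 × 0.7 = 6.86°C, giving 11.04°C.
From 1300 m to 3700 m (saturated): cools by 6.1 × 2.4 = 14.64°C, giving -3.6°C.

-3.6°C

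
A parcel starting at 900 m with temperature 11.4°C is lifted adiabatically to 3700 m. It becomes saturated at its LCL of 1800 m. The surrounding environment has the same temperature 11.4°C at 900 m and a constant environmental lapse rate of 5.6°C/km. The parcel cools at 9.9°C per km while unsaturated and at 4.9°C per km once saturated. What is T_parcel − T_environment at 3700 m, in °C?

Parcel:
  Dry to 1800 m: -9.9 × 0.9 km = -8.91°C, so T = 2.49°C.
  Saturated to 3700 m: -4.9 × 1.9 km = -9.31°C, so T = -6.82°C.
Environment:
  Environment to 3700 m: -5.6 × 2.8 km = -15.68°C, so T = -4.28°C.
T_parcel − T_env = -6.82 − (-4.28) = -2.54°C

-2.54°C (parcel cooler than environment)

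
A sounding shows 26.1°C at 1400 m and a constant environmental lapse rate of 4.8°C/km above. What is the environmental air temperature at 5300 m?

Environmental to 5300 m: -4.8 × 3.9 km = -18.72°C, so T = 7.38°C.

7.38°C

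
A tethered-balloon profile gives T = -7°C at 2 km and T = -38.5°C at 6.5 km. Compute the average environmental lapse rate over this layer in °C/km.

Γ = −ΔT/Δz = (-7 − (-38.5)) / (6500 − 2000) m
  = 31.5°C / 4.5 km = 7°C/km

7°C/km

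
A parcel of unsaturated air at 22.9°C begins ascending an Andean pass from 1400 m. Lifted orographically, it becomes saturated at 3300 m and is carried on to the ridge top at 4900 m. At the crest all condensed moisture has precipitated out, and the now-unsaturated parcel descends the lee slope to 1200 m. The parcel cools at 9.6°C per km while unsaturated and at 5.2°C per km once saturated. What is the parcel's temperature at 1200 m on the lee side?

From 1400 m to 3300 m (dry): cools by 9.6 × 1.9 = 18.24°C, giving 4.66°C.
From 3300 m to 4900 m (saturated): cools by 5.2 × 1.6 = 8.32°C, giving -3.66°C.
From 4900 m to 1200 m (dry descent): warms by 9.6 × 3.7 = 35.52°C, giving 31.86°C.

31.86°C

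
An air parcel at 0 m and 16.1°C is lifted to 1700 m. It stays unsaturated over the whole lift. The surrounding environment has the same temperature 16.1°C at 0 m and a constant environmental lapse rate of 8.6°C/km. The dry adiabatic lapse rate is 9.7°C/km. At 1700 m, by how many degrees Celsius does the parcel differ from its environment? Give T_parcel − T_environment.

-1.87°C (parcel cooler than environment)

Parcel:
  0 → 1700 m (dry, 9.7°C/km): ΔT = -9.7 × 1.7 = -16.49°C → T = -0.39°C
Environment:
  0 → 1700 m (environment, 8.6°C/km): ΔT = -8.6 × 1.7 = -14.62°C → T = 1.48°C
T_parcel − T_env = -0.39 − 1.48 = -1.87°C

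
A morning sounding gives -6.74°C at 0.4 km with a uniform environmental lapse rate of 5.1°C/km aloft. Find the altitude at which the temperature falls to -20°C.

Height above start = (-6.74 − (-20)) / 5.1 = 2.6 km
Altitude = 400 m + 2600 m = 3000 m

3 km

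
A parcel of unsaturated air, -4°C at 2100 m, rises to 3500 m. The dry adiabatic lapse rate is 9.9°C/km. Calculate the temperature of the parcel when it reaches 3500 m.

From 2100 m to 3500 m (dry adiabatic): cools by 9.9 × 1.4 = 13.86°C, giving -17.86°C.

-17.86°C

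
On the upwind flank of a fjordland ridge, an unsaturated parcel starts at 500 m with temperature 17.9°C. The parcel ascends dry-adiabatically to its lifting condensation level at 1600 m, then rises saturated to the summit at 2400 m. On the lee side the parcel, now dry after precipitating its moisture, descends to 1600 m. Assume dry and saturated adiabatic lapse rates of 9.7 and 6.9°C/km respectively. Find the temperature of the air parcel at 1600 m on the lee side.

Dry to 1600 m: -9.7 × 1.1 km = -10.67°C, so T = 7.23°C.
Saturated to 2400 m: -6.9 × 0.8 km = -5.52°C, so T = 1.71°C.
Dry descent to 1600 m: +9.7 × 0.8 km = +7.76°C, so T = 9.47°C.

9.47°C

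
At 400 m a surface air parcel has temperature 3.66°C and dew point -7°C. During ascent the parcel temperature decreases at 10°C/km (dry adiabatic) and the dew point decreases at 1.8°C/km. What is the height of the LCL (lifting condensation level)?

1700 m

T and T_d converge at 10 − 1.8 = 8.2°C per km
Height above start = (3.66 − (-7)) / 8.2 = 1.3 km
LCL altitude = 400 m + 1300 m = 1700 m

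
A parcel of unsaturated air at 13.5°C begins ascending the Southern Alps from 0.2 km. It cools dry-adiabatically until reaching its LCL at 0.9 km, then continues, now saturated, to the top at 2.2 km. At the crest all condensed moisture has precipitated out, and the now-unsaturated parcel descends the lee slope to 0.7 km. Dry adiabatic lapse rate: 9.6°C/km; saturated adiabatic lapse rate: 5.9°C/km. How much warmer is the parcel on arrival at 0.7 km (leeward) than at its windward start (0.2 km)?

Dry to 900 m: -9.6 × 0.7 km = -6.72°C, so T = 6.78°C.
Saturated to 2200 m: -5.9 × 1.3 km = -7.67°C, so T = -0.89°C.
Dry descent to 700 m: +9.6 × 1.5 km = +14.4°C, so T = 13.51°C.
Net change vs windward start: 13.51 − 13.5 = +0.01°C

+0.01°C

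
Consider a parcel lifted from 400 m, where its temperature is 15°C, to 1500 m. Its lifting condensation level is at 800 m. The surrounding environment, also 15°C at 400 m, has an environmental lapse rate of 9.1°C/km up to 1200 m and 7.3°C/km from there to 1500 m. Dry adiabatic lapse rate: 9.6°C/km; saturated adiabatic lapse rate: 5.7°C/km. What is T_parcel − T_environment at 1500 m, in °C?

Parcel:
  Dry to 800 m: -9.6 × 0.4 km = -3.84°C, so T = 11.16°C.
  Saturated to 1500 m: -5.7 × 0.7 km = -3.99°C, so T = 7.17°C.
Environment:
  Environment, lower layer to 1200 m: -9.1 × 0.8 km = -7.28°C, so T = 7.72°C.
  Environment, upper layer to 1500 m: -7.3 × 0.3 km = -2.19°C, so T = 5.53°C.
T_parcel − T_env = 7.17 − 5.53 = +1.64°C

+1.64°C (parcel warmer than environment)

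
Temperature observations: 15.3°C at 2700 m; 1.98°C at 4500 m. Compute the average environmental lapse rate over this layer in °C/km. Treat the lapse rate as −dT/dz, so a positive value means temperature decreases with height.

Γ = −ΔT/Δz = (15.3 − 1.98) / (4500 − 2700) m
  = 13.32°C / 1.8 km = 7.4°C/km

7.4°C/km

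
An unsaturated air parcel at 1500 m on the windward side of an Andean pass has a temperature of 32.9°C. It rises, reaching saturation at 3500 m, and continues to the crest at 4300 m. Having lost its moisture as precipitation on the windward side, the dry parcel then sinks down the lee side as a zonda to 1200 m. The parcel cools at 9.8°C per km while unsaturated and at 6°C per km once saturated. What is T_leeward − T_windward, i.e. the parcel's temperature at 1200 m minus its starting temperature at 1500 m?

+5.98°C

1500 → 3500 m (dry, 9.8°C/km): ΔT = -9.8 × 2 = -19.6°C → T = 13.3°C
3500 → 4300 m (saturated, 6°C/km): ΔT = -6 × 0.8 = -4.8°C → T = 8.5°C
4300 → 1200 m (dry descent, 9.8°C/km): ΔT = +9.8 × 3.1 = +30.38°C → T = 38.88°C
Net change vs windward start: 38.88 − 32.9 = +5.98°C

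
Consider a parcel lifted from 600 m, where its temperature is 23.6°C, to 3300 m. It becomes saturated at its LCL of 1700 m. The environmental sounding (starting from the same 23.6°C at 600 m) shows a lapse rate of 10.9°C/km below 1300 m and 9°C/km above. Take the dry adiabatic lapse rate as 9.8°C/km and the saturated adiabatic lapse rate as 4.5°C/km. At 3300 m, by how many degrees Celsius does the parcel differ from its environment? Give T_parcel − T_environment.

Parcel:
  600 → 1700 m (dry, 9.8°C/km): ΔT = -9.8 × 1.1 = -10.78°C → T = 12.82°C
  1700 → 3300 m (saturated, 4.5°C/km): ΔT = -4.5 × 1.6 = -7.2°C → T = 5.62°C
Environment:
  600 → 1300 m (environment, lower layer, 10.9°C/km): ΔT = -10.9 × 0.7 = -7.63°C → T = 15.97°C
  1300 → 3300 m (environment, upper layer, 9°C/km): ΔT = -9 × 2 = -18°C → T = -2.03°C
T_parcel − T_env = 5.62 − (-2.03) = +7.65°C

+7.65°C (parcel warmer than environment)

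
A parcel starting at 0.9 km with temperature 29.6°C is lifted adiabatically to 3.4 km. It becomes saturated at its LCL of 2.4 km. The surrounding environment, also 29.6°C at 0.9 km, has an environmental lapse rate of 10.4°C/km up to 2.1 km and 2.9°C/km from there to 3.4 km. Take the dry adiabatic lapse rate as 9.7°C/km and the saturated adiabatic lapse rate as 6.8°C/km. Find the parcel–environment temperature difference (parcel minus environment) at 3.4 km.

-5.1°C (parcel cooler than environment)

Parcel:
  900–2400 m, dry: Δz = 1.5 km ⇒ ΔT = -14.55°C; T = 15.05°C
  2400–3400 m, saturated: Δz = 1 km ⇒ ΔT = -6.8°C; T = 8.25°C
Environment:
  900–2100 m, environment, lower layer: Δz = 1.2 km ⇒ ΔT = -12.48°C; T = 17.12°C
  2100–3400 m, environment, upper layer: Δz = 1.3 km ⇒ ΔT = -3.77°C; T = 13.35°C
T_parcel − T_env = 8.25 − 13.35 = -5.1°C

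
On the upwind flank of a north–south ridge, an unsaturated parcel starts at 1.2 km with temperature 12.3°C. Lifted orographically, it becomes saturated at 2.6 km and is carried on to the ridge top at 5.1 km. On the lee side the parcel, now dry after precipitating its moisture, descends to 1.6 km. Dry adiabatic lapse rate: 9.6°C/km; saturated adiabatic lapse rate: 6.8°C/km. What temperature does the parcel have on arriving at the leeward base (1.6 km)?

15.46°C

1200–2600 m, dry: Δz = 1.4 km ⇒ ΔT = -13.44°C; T = -1.14°C
2600–5100 m, saturated: Δz = 2.5 km ⇒ ΔT = -17°C; T = -18.14°C
5100–1600 m, dry descent: Δz = 3.5 km ⇒ ΔT = +33.6°C; T = 15.46°C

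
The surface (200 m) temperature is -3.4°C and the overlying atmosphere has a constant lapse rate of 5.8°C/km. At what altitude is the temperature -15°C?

Height above start = (-3.4 − (-15)) / 5.8 = 2 km
Altitude = 200 m + 2000 m = 2200 m

2200 m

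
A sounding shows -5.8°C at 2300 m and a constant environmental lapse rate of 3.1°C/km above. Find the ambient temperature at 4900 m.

-13.86°C

2300–4900 m, environmental: Δz = 2.6 km ⇒ ΔT = -8.06°C; T = -13.86°C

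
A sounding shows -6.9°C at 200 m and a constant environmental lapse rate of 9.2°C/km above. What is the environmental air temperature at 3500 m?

-37.26°C

From 200 m to 3500 m (environmental): cools by 9.2 × 3.3 = 30.36°C, giving -37.26°C.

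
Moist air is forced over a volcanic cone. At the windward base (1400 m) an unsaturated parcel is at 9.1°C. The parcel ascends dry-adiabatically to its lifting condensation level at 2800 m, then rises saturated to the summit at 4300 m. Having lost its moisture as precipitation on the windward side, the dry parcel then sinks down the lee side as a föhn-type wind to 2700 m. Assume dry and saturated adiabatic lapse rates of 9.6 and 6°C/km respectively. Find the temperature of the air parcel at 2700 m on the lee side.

1400 → 2800 m (dry, 9.6°C/km): ΔT = -9.6 × 1.4 = -13.44°C → T = -4.34°C
2800 → 4300 m (saturated, 6°C/km): ΔT = -6 × 1.5 = -9°C → T = -13.34°C
4300 → 2700 m (dry descent, 9.6°C/km): ΔT = +9.6 × 1.6 = +15.36°C → T = 2.02°C

2.02°C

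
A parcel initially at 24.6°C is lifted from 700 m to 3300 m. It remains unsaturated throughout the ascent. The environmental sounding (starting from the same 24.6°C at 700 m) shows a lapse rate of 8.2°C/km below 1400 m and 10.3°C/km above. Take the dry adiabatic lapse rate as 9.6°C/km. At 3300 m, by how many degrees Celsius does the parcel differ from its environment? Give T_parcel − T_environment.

Parcel:
  700 → 3300 m (dry, 9.6°C/km): ΔT = -9.6 × 2.6 = -24.96°C → T = -0.36°C
Environment:
  700 → 1400 m (environment, lower layer, 8.2°C/km): ΔT = -8.2 × 0.7 = -5.74°C → T = 18.86°C
  1400 → 3300 m (environment, upper layer, 10.3°C/km): ΔT = -10.3 × 1.9 = -19.57°C → T = -0.71°C
T_parcel − T_env = -0.36 − (-0.71) = +0.35°C

+0.35°C (parcel warmer than environment)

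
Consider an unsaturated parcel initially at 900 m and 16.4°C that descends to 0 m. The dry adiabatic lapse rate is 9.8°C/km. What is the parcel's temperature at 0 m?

25.22°C

900 → 0 m (dry adiabatic, 9.8°C/km): ΔT = +9.8 × 0.9 = +8.82°C → T = 25.22°C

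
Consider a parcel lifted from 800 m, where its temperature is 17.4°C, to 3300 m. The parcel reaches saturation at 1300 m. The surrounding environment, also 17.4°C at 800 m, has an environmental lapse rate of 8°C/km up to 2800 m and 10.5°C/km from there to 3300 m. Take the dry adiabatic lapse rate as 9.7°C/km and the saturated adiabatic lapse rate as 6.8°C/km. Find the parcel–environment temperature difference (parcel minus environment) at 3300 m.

+2.8°C (parcel warmer than environment)

Parcel:
  800–1300 m, dry: Δz = 0.5 km ⇒ ΔT = -4.85°C; T = 12.55°C
  1300–3300 m, saturated: Δz = 2 km ⇒ ΔT = -13.6°C; T = -1.05°C
Environment:
  800–2800 m, environment, lower layer: Δz = 2 km ⇒ ΔT = -16°C; T = 1.4°C
  2800–3300 m, environment, upper layer: Δz = 0.5 km ⇒ ΔT = -5.25°C; T = -3.85°C
T_parcel − T_env = -1.05 − (-3.85) = +2.8°C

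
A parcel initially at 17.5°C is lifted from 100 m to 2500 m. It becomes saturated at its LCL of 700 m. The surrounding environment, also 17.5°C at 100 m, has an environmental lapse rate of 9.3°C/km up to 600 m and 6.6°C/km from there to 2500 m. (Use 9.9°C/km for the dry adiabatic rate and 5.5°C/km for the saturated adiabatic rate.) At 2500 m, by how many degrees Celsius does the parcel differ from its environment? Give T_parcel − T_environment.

Parcel:
  From 100 m to 700 m (dry): cools by 9.9 × 0.6 = 5.94°C, giving 11.56°C.
  From 700 m to 2500 m (saturated): cools by 5.5 × 1.8 = 9.9°C, giving 1.66°C.
Environment:
  From 100 m to 600 m (environment, lower layer): cools by 9.3 × 0.5 = 4.65°C, giving 12.85°C.
  From 600 m to 2500 m (environment, upper layer): cools by 6.6 × 1.9 = 12.54°C, giving 0.31°C.
T_parcel − T_env = 1.66 − 0.31 = +1.35°C

+1.35°C (parcel warmer than environment)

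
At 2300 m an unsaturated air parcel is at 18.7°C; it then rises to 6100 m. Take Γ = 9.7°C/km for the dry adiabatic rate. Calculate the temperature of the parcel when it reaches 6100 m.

-18.16°C

2300 → 6100 m (dry adiabatic, 9.7°C/km): ΔT = -9.7 × 3.8 = -36.86°C → T = -18.16°C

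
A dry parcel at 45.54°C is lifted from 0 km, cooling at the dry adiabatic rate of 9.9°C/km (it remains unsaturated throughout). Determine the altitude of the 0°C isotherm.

4.6 km

Height above start = (45.54 − 0) / 9.9 = 4.6 km
Altitude = 0 m + 4600 m = 4600 m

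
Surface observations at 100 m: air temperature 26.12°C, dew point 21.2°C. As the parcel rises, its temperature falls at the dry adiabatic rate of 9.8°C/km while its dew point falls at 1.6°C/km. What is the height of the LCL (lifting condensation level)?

T and T_d converge at 9.8 − 1.6 = 8.2°C per km
Height above start = (26.12 − 21.2) / 8.2 = 0.6 km
LCL altitude = 100 m + 600 m = 700 m

700 m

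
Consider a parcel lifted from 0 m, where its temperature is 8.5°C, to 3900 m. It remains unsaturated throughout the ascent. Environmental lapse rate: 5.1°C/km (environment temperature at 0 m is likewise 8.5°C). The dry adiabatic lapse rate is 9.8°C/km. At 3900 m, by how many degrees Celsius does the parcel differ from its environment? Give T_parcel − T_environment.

-18.33°C (parcel cooler than environment)

Parcel:
  0 → 3900 m (dry, 9.8°C/km): ΔT = -9.8 × 3.9 = -38.22°C → T = -29.72°C
Environment:
  0 → 3900 m (environment, 5.1°C/km): ΔT = -5.1 × 3.9 = -19.89°C → T = -11.39°C
T_parcel − T_env = -29.72 − (-11.39) = -18.33°C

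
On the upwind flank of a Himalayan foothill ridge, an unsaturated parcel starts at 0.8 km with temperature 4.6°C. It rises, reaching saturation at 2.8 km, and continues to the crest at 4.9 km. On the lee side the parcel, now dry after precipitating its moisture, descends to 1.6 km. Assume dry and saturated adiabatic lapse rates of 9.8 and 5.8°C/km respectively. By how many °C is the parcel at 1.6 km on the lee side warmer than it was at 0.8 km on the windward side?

+0.56°C

From 800 m to 2800 m (dry): cools by 9.8 × 2 = 19.6°C, giving -15°C.
From 2800 m to 4900 m (saturated): cools by 5.8 × 2.1 = 12.18°C, giving -27.18°C.
From 4900 m to 1600 m (dry descent): warms by 9.8 × 3.3 = 32.34°C, giving 5.16°C.
Net change vs windward start: 5.16 − 4.6 = +0.56°C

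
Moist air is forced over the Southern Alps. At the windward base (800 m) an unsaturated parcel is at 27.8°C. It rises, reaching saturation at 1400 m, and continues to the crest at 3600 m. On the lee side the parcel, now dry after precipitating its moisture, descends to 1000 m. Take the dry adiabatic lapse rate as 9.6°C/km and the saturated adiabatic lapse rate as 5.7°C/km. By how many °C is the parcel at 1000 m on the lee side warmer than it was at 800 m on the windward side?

800 → 1400 m (dry, 9.6°C/km): ΔT = -9.6 × 0.6 = -5.76°C → T = 22.04°C
1400 → 3600 m (saturated, 5.7°C/km): ΔT = -5.7 × 2.2 = -12.54°C → T = 9.5°C
3600 → 1000 m (dry descent, 9.6°C/km): ΔT = +9.6 × 2.6 = +24.96°C → T = 34.46°C
Net change vs windward start: 34.46 − 27.8 = +6.66°C

+6.66°C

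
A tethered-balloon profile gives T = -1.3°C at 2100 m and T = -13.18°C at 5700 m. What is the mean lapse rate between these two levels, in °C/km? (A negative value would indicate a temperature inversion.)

Γ = −ΔT/Δz = (-1.3 − (-13.18)) / (5700 − 2100) m
  = 11.88°C / 3.6 km = 3.3°C/km

3.3°C/km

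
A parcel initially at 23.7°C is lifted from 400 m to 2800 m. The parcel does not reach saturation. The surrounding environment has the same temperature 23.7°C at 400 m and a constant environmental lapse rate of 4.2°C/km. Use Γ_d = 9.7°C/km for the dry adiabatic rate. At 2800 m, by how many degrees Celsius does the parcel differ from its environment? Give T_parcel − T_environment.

Parcel:
  Dry to 2800 m: -9.7 × 2.4 km = -23.28°C, so T = 0.42°C.
Environment:
  Environment to 2800 m: -4.2 × 2.4 km = -10.08°C, so T = 13.62°C.
T_parcel − T_env = 0.42 − 13.62 = -13.2°C

-13.2°C (parcel cooler than environment)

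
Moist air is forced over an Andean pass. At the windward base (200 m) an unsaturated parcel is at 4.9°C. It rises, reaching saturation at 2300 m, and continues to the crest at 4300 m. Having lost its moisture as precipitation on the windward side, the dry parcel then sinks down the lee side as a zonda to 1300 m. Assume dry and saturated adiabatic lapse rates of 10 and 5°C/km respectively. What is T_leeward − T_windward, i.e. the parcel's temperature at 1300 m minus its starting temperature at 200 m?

-1°C

Dry to 2300 m: -10 × 2.1 km = -21°C, so T = -16.1°C.
Saturated to 4300 m: -5 × 2 km = -10°C, so T = -26.1°C.
Dry descent to 1300 m: +10 × 3 km = +30°C, so T = 3.9°C.
Net change vs windward start: 3.9 − 4.9 = -1°C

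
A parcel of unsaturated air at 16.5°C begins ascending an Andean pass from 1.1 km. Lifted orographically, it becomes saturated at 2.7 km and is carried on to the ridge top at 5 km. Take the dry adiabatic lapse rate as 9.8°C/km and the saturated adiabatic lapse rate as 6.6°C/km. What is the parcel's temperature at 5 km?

1100 → 2700 m (dry, 9.8°C/km): ΔT = -9.8 × 1.6 = -15.68°C → T = 0.82°C
2700 → 5000 m (saturated, 6.6°C/km): ΔT = -6.6 × 2.3 = -15.18°C → T = -14.36°C

-14.36°C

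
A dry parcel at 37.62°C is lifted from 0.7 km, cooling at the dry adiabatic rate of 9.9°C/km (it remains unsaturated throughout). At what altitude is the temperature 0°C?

Height above start = (37.62 − 0) / 9.9 = 3.8 km
Altitude = 700 m + 3800 m = 4500 m

4.5 km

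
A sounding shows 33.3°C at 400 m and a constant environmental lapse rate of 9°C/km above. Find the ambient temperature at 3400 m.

6.3°C

400–3400 m, environmental: Δz = 3 km ⇒ ΔT = -27°C; T = 6.3°C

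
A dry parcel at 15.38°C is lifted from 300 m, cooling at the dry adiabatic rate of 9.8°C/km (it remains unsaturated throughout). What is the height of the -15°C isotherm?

3400 m

Height above start = (15.38 − (-15)) / 9.8 = 3.1 km
Altitude = 300 m + 3100 m = 3400 m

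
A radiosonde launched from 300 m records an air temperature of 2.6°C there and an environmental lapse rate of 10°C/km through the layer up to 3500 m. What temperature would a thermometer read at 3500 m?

-29.4°C

300 → 3500 m (environmental, 10°C/km): ΔT = -10 × 3.2 = -32°C → T = -29.4°C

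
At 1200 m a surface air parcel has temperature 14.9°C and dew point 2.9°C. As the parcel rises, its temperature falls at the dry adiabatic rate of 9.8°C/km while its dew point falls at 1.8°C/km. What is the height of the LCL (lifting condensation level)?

2700 m

T and T_d converge at 9.8 − 1.8 = 8°C per km
Height above start = (14.9 − 2.9) / 8 = 1.5 km
LCL altitude = 1200 m + 1500 m = 2700 m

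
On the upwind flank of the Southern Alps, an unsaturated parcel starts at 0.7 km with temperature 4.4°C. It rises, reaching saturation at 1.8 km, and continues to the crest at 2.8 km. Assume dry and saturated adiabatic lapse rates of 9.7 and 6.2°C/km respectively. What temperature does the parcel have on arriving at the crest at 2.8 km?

-12.47°C

700 → 1800 m (dry, 9.7°C/km): ΔT = -9.7 × 1.1 = -10.67°C → T = -6.27°C
1800 → 2800 m (saturated, 6.2°C/km): ΔT = -6.2 × 1 = -6.2°C → T = -12.47°C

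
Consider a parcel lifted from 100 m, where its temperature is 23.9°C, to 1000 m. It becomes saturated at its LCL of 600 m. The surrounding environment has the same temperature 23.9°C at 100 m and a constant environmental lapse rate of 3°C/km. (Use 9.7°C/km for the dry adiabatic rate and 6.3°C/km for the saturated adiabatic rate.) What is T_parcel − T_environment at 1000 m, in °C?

-4.67°C (parcel cooler than environment)

Parcel:
  100 → 600 m (dry, 9.7°C/km): ΔT = -9.7 × 0.5 = -4.85°C → T = 19.05°C
  600 → 1000 m (saturated, 6.3°C/km): ΔT = -6.3 × 0.4 = -2.52°C → T = 16.53°C
Environment:
  100 → 1000 m (environment, 3°C/km): ΔT = -3 × 0.9 = -2.7°C → T = 21.2°C
T_parcel − T_env = 16.53 − 21.2 = -4.67°C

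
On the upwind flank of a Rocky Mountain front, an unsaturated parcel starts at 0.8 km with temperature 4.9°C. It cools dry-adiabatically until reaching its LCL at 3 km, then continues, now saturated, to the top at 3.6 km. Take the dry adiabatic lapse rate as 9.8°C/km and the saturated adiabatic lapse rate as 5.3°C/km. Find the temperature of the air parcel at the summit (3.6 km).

From 800 m to 3000 m (dry): cools by 9.8 × 2.2 = 21.56°C, giving -16.66°C.
From 3000 m to 3600 m (saturated): cools by 5.3 × 0.6 = 3.18°C, giving -19.84°C.

-19.84°C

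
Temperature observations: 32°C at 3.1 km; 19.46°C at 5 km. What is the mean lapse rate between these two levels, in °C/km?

6.6°C/km

Γ = −ΔT/Δz = (32 − 19.46) / (5000 − 3100) m
  = 12.54°C / 1.9 km = 6.6°C/km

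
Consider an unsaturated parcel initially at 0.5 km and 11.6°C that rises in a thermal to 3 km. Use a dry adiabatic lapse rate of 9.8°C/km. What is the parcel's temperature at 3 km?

From 500 m to 3000 m (dry adiabatic): cools by 9.8 × 2.5 = 24.5°C, giving -12.9°C.

-12.9°C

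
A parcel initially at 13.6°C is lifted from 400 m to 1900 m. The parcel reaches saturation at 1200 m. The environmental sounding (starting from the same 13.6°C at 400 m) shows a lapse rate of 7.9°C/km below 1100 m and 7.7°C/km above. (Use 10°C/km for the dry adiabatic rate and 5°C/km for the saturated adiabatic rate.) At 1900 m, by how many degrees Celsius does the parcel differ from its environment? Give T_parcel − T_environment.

+0.19°C (parcel warmer than environment)

Parcel:
  400 → 1200 m (dry, 10°C/km): ΔT = -10 × 0.8 = -8°C → T = 5.6°C
  1200 → 1900 m (saturated, 5°C/km): ΔT = -5 × 0.7 = -3.5°C → T = 2.1°C
Environment:
  400 → 1100 m (environment, lower layer, 7.9°C/km): ΔT = -7.9 × 0.7 = -5.53°C → T = 8.07°C
  1100 → 1900 m (environment, upper layer, 7.7°C/km): ΔT = -7.7 × 0.8 = -6.16°C → T = 1.91°C
T_parcel − T_env = 2.1 − 1.91 = +0.19°C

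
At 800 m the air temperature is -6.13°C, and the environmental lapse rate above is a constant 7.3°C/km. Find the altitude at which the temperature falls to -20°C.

2700 m

Height above start = (-6.13 − (-20)) / 7.3 = 1.9 km
Altitude = 800 m + 1900 m = 2700 m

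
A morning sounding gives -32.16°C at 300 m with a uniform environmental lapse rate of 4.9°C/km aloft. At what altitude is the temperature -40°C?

1900 m

Height above start = (-32.16 − (-40)) / 4.9 = 1.6 km
Altitude = 300 m + 1600 m = 1900 m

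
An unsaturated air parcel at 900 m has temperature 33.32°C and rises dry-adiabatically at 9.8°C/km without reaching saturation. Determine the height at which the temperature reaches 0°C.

4300 m

Height above start = (33.32 − 0) / 9.8 = 3.4 km
Altitude = 900 m + 3400 m = 4300 m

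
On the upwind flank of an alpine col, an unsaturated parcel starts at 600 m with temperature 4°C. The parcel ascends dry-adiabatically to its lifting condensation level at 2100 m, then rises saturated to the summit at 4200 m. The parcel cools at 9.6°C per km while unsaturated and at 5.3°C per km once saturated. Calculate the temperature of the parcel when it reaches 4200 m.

-21.53°C

From 600 m to 2100 m (dry): cools by 9.6 × 1.5 = 14.4°C, giving -10.4°C.
From 2100 m to 4200 m (saturated): cools by 5.3 × 2.1 = 11.13°C, giving -21.53°C.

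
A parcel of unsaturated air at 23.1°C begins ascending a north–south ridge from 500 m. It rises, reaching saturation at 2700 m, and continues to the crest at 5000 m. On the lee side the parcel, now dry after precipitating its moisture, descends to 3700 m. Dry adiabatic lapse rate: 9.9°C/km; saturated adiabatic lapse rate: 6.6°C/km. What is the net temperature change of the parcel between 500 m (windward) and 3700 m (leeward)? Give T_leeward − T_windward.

-24.09°C

Dry to 2700 m: -9.9 × 2.2 km = -21.78°C, so T = 1.32°C.
Saturated to 5000 m: -6.6 × 2.3 km = -15.18°C, so T = -13.86°C.
Dry descent to 3700 m: +9.9 × 1.3 km = +12.87°C, so T = -0.99°C.
Net change vs windward start: -0.99 − 23.1 = -24.09°C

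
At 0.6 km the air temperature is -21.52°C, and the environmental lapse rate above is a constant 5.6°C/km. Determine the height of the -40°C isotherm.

3.9 km

Height above start = (-21.52 − (-40)) / 5.6 = 3.3 km
Altitude = 600 m + 3300 m = 3900 m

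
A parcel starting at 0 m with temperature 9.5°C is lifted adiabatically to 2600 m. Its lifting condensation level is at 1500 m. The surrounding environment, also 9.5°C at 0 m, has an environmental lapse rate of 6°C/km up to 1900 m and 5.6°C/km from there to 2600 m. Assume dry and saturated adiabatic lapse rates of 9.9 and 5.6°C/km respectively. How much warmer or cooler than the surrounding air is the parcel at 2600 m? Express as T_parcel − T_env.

-5.69°C (parcel cooler than environment)

Parcel:
  From 0 m to 1500 m (dry): cools by 9.9 × 1.5 = 14.85°C, giving -5.35°C.
  From 1500 m to 2600 m (saturated): cools by 5.6 × 1.1 = 6.16°C, giving -11.51°C.
Environment:
  From 0 m to 1900 m (environment, lower layer): cools by 6 × 1.9 = 11.4°C, giving -1.9°C.
  From 1900 m to 2600 m (environment, upper layer): cools by 5.6 × 0.7 = 3.92°C, giving -5.82°C.
T_parcel − T_env = -11.51 − (-5.82) = -5.69°C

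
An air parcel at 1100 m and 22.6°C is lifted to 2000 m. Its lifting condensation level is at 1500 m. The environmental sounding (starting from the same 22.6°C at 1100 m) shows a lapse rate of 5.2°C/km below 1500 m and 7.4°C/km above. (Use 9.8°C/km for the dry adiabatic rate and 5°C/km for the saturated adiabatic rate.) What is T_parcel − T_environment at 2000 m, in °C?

Parcel:
  Dry to 1500 m: -9.8 × 0.4 km = -3.92°C, so T = 18.68°C.
  Saturated to 2000 m: -5 × 0.5 km = -2.5°C, so T = 16.18°C.
Environment:
  Environment, lower layer to 1500 m: -5.2 × 0.4 km = -2.08°C, so T = 20.52°C.
  Environment, upper layer to 2000 m: -7.4 × 0.5 km = -3.7°C, so T = 16.82°C.
T_parcel − T_env = 16.18 − 16.82 = -0.64°C

-0.64°C (parcel cooler than environment)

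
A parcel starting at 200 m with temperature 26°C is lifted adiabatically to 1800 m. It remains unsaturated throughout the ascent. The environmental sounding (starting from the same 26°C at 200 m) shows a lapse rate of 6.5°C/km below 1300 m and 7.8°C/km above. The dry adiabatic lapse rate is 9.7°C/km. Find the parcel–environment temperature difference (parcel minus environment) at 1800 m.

-4.47°C (parcel cooler than environment)

Parcel:
  200–1800 m, dry: Δz = 1.6 km ⇒ ΔT = -15.52°C; T = 10.48°C
Environment:
  200–1300 m, environment, lower layer: Δz = 1.1 km ⇒ ΔT = -7.15°C; T = 18.85°C
  1300–1800 m, environment, upper layer: Δz = 0.5 km ⇒ ΔT = -3.9°C; T = 14.95°C
T_parcel − T_env = 10.48 − 14.95 = -4.47°C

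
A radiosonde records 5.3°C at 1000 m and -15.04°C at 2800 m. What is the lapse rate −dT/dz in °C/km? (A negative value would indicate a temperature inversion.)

11.3°C/km

Γ = −ΔT/Δz = (5.3 − (-15.04)) / (2800 − 1000) m
  = 20.34°C / 1.8 km = 11.3°C/km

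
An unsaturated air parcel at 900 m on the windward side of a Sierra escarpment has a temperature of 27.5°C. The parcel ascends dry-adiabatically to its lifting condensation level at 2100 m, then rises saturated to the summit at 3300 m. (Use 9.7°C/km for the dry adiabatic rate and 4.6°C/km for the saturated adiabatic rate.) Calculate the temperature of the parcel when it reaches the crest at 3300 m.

10.34°C

900 → 2100 m (dry, 9.7°C/km): ΔT = -9.7 × 1.2 = -11.64°C → T = 15.86°C
2100 → 3300 m (saturated, 4.6°C/km): ΔT = -4.6 × 1.2 = -5.52°C → T = 10.34°C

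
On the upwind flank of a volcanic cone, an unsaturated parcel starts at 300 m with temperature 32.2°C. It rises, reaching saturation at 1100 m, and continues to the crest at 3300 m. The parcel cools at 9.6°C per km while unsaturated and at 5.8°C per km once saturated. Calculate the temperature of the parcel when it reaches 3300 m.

11.76°C

300 → 1100 m (dry, 9.6°C/km): ΔT = -9.6 × 0.8 = -7.68°C → T = 24.52°C
1100 → 3300 m (saturated, 5.8°C/km): ΔT = -5.8 × 2.2 = -12.76°C → T = 11.76°C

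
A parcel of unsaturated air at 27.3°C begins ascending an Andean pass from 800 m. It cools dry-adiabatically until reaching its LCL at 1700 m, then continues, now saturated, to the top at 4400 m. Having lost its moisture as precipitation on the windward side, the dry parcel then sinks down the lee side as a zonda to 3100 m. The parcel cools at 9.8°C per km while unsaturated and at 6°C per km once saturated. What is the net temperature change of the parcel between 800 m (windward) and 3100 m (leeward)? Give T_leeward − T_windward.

800–1700 m, dry: Δz = 0.9 km ⇒ ΔT = -8.82°C; T = 18.48°C
1700–4400 m, saturated: Δz = 2.7 km ⇒ ΔT = -16.2°C; T = 2.28°C
4400–3100 m, dry descent: Δz = 1.3 km ⇒ ΔT = +12.74°C; T = 15.02°C
Net change vs windward start: 15.02 − 27.3 = -12.28°C

-12.28°C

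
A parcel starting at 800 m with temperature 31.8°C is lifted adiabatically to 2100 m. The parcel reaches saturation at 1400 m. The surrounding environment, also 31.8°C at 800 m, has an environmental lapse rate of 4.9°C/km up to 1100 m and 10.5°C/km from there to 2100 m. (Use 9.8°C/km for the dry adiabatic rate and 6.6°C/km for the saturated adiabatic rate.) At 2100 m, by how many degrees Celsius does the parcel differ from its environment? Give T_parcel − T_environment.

+1.47°C (parcel warmer than environment)

Parcel:
  From 800 m to 1400 m (dry): cools by 9.8 × 0.6 = 5.88°C, giving 25.92°C.
  From 1400 m to 2100 m (saturated): cools by 6.6 × 0.7 = 4.62°C, giving 21.3°C.
Environment:
  From 800 m to 1100 m (environment, lower layer): cools by 4.9 × 0.3 = 1.47°C, giving 30.33°C.
  From 1100 m to 2100 m (environment, upper layer): cools by 10.5 × 1 = 10.5°C, giving 19.83°C.
T_parcel − T_env = 21.3 − 19.83 = +1.47°C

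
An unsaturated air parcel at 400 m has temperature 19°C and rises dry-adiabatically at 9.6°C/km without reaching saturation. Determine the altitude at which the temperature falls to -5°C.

Height above start = (19 − (-5)) / 9.6 = 2.5 km
Altitude = 400 m + 2500 m = 2900 m

2900 m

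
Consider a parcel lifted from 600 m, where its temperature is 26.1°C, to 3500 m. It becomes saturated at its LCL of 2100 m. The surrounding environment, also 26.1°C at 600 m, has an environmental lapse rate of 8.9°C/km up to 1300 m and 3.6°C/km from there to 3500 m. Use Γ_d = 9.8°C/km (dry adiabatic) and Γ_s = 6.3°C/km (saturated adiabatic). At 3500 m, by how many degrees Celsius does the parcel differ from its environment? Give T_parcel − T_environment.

Parcel:
  600–2100 m, dry: Δz = 1.5 km ⇒ ΔT = -14.7°C; T = 11.4°C
  2100–3500 m, saturated: Δz = 1.4 km ⇒ ΔT = -8.82°C; T = 2.58°C
Environment:
  600–1300 m, environment, lower layer: Δz = 0.7 km ⇒ ΔT = -6.23°C; T = 19.87°C
  1300–3500 m, environment, upper layer: Δz = 2.2 km ⇒ ΔT = -7.92°C; T = 11.95°C
T_parcel − T_env = 2.58 − 11.95 = -9.37°C

-9.37°C (parcel cooler than environment)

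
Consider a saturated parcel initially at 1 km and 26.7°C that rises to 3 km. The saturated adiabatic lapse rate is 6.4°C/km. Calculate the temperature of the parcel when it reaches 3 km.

Saturated adiabatic to 3000 m: -6.4 × 2 km = -12.8°C, so T = 13.9°C.

13.9°C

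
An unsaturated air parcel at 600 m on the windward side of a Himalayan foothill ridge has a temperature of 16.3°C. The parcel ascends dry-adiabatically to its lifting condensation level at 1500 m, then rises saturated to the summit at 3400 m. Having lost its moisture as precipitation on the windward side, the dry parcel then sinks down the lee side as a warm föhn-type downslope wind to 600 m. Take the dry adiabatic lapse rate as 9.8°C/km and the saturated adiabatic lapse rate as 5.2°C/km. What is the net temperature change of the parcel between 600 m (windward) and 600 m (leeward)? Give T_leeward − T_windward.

Dry to 1500 m: -9.8 × 0.9 km = -8.82°C, so T = 7.48°C.
Saturated to 3400 m: -5.2 × 1.9 km = -9.88°C, so T = -2.4°C.
Dry descent to 600 m: +9.8 × 2.8 km = +27.44°C, so T = 25.04°C.
Net change vs windward start: 25.04 − 16.3 = +8.74°C

+8.74°C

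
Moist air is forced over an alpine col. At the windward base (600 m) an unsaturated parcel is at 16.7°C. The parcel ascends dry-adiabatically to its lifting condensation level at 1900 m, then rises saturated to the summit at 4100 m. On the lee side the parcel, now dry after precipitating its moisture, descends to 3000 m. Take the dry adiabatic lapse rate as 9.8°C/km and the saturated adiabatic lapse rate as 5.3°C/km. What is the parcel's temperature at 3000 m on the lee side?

600–1900 m, dry: Δz = 1.3 km ⇒ ΔT = -12.74°C; T = 3.96°C
1900–4100 m, saturated: Δz = 2.2 km ⇒ ΔT = -11.66°C; T = -7.7°C
4100–3000 m, dry descent: Δz = 1.1 km ⇒ ΔT = +10.78°C; T = 3.08°C

3.08°C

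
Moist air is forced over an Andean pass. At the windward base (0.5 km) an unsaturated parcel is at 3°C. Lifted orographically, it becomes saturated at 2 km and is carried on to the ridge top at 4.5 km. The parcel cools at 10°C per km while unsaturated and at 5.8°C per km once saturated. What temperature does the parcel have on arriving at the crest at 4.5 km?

-26.5°C

From 500 m to 2000 m (dry): cools by 10 × 1.5 = 15°C, giving -12°C.
From 2000 m to 4500 m (saturated): cools by 5.8 × 2.5 = 14.5°C, giving -26.5°C.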